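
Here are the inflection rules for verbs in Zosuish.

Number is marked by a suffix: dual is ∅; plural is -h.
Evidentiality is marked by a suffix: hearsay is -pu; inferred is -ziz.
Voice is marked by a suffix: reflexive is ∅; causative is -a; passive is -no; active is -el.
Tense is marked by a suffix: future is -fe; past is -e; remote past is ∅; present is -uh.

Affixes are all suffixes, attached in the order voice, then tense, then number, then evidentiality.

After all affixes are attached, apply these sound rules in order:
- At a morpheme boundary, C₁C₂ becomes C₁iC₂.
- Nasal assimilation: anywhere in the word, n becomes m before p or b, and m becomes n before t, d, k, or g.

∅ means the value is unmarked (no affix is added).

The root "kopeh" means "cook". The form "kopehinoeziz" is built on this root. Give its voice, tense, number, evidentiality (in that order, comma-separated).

passive, past, dual, inferred

Segment: kopeh-no-e-ziz.
voice: -no → passive.
tense: -e → past.
number: ∅ → dual.
evidentiality: -ziz → inferred.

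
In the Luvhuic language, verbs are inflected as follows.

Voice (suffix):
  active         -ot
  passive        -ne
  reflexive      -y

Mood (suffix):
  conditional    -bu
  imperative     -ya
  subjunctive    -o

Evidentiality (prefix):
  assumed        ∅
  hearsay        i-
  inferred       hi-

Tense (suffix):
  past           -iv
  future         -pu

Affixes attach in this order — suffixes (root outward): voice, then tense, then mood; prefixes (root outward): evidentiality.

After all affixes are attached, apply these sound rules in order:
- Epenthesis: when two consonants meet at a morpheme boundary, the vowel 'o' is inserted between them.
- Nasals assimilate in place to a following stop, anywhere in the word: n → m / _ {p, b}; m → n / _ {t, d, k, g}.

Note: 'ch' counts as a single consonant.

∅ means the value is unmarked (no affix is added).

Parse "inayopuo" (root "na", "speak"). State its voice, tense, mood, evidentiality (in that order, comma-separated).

Segment: i-na-y-pu-o.
voice: -y → reflexive.
tense: -pu → future.
mood: -o → subjunctive.
evidentiality: i- → hearsay.

reflexive, future, subjunctive, hearsay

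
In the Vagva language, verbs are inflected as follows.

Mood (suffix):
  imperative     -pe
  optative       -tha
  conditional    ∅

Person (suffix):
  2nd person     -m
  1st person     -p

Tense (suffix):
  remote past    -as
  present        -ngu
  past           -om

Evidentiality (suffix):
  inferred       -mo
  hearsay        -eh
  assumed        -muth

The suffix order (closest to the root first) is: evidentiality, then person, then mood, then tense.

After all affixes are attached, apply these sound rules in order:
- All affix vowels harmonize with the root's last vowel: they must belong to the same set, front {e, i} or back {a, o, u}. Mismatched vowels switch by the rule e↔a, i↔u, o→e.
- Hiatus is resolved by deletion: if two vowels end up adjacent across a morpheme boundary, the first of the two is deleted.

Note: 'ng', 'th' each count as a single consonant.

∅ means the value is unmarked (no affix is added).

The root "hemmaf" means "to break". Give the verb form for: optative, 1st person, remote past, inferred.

Attach evidentiality inferred -mo → hemmafmo.
Attach person 1st person -p → hemmafmop.
Attach mood optative -tha → hemmafmoptha.
Attach tense remote past -as → hemmafmopthaas.
Vowel harmony: no change.
Apply vowel deletion: hemmafmopthaas → hemmafmopthas.

hemmafmopthas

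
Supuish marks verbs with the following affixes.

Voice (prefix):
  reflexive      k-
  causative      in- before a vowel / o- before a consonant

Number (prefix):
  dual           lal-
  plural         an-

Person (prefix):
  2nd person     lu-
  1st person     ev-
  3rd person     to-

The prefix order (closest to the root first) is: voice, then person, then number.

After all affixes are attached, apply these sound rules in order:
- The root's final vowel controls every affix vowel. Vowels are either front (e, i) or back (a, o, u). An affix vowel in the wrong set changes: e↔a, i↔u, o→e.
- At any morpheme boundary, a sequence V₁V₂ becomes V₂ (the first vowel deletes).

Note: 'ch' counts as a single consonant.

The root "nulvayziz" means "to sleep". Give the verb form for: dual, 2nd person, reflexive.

Attach voice reflexive k- → knulvayziz.
Attach person 2nd person lu- → luknulvayziz.
Attach number dual lal- → lalluknulvayziz.
Apply vowel harmony: lalluknulvayziz → lelliknulvayziz.
Vowel deletion: no change.

lelliknulvayziz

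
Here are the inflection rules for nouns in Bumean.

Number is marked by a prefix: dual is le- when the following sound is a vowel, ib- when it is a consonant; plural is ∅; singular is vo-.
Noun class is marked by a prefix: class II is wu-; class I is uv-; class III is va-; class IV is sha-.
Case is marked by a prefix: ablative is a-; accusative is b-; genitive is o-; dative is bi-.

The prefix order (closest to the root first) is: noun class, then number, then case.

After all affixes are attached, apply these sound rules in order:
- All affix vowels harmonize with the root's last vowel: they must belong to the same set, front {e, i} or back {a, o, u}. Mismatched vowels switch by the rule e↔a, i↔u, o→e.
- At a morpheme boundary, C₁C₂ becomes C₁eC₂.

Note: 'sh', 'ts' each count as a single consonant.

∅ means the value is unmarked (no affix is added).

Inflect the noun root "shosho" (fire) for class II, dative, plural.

buwushosho

Attach noun class class II wu- → wushosho.
number = plural: zero marking, form stays wushosho.
Attach case dative bi- → biwushosho.
Apply vowel harmony: biwushosho → buwushosho.
Epenthesis: no change.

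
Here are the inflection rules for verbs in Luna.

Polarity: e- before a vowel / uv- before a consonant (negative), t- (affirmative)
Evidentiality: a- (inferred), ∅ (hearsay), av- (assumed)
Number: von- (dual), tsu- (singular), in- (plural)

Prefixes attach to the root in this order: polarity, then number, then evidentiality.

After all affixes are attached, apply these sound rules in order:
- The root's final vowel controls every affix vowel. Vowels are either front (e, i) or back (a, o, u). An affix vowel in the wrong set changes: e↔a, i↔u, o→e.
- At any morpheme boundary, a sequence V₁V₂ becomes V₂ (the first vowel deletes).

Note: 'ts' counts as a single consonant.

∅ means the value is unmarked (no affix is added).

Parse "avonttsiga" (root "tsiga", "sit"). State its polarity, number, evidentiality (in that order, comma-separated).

affirmative, dual, inferred

Segment: a-von-t-tsiga.
polarity: t- → affirmative.
number: von- → dual.
evidentiality: a- → inferred.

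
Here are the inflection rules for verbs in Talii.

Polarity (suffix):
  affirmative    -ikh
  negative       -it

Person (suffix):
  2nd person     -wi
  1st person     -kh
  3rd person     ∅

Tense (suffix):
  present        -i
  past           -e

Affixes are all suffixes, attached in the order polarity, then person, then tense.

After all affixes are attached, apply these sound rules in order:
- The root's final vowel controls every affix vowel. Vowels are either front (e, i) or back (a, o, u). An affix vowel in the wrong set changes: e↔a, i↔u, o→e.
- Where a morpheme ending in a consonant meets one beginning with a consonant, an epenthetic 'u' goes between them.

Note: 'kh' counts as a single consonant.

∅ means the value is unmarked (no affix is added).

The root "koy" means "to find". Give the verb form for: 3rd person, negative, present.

Attach polarity negative -it → koyit.
person = 3rd person: zero marking, form stays koyit.
Attach tense present -i → koyiti.
Apply vowel harmony: koyiti → koyutu.
Epenthesis: no change.

koyutu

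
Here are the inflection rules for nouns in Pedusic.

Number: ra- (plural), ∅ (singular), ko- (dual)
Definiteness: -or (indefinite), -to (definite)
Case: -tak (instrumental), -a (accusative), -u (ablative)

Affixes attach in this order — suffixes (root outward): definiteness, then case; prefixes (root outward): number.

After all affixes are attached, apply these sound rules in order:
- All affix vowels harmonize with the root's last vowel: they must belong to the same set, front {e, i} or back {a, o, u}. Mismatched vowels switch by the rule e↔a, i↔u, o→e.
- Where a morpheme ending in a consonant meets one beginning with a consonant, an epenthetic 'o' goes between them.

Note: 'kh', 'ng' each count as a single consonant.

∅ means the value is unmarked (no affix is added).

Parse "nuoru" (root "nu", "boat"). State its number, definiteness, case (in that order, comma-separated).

singular, indefinite, ablative

Segment: nu-or-u.
number: ∅ → singular.
definiteness: -or → indefinite.
case: -u → ablative.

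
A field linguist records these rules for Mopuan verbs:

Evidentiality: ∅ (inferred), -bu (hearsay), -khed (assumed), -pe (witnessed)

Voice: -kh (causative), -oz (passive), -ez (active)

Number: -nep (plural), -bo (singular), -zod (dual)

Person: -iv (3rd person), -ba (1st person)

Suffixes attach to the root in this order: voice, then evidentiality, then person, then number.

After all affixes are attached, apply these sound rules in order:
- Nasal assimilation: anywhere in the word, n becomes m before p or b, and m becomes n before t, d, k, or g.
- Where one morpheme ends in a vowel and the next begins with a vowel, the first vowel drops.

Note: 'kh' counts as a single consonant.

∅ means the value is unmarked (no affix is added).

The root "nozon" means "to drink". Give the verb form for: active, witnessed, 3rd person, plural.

Attach voice active -ez → nozonez.
Attach evidentiality witnessed -pe → nozonezpe.
Attach person 3rd person -iv → nozonezpeiv.
Attach number plural -nep → nozonezpeivnep.
Nasal assimilation: no change.
Apply vowel deletion: nozonezpeivnep → nozonezpivnep.

nozonezpivnep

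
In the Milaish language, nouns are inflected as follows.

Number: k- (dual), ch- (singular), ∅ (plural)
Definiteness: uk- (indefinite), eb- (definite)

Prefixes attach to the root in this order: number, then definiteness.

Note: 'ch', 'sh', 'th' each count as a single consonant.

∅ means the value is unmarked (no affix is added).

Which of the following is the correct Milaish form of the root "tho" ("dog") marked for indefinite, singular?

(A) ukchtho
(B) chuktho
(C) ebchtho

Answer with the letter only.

Attach number singular ch- → chtho.
Attach definiteness indefinite uk- → ukchtho.
So the correct form is ukchtho, option (A).
(C) ebchtho is wrong: it uses definite instead of indefinite for definiteness.
(B) chuktho is wrong: it has the affixes in the wrong order.

A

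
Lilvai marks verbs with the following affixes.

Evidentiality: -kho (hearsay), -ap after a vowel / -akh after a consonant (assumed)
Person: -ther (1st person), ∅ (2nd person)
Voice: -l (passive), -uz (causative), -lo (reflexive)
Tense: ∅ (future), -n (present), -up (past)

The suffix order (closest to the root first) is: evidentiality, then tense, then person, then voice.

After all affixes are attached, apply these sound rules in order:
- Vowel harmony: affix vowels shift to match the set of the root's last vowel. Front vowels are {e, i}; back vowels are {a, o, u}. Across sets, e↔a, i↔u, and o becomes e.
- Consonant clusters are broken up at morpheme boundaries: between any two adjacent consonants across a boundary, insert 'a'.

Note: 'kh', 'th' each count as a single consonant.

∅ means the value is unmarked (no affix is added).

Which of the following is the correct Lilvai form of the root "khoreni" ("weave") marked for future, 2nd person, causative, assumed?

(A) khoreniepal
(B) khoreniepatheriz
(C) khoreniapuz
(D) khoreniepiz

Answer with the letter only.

Attach evidentiality assumed -ap (after vowel 'i') → khoreniap.
tense = future: zero marking, form stays khoreniap.
person = 2nd person: zero marking, form stays khoreniap.
Attach voice causative -uz → khoreniapuz.
Apply vowel harmony: khoreniapuz → khoreniepiz.
Epenthesis: no change.
So the correct form is khoreniepiz, option (D).
(A) khoreniepal is wrong: it uses passive instead of causative for voice.
(C) khoreniapuz is wrong: it fails to apply the sound rule(s).
(B) khoreniepatheriz is wrong: it uses 1st person instead of 2nd person for person.

D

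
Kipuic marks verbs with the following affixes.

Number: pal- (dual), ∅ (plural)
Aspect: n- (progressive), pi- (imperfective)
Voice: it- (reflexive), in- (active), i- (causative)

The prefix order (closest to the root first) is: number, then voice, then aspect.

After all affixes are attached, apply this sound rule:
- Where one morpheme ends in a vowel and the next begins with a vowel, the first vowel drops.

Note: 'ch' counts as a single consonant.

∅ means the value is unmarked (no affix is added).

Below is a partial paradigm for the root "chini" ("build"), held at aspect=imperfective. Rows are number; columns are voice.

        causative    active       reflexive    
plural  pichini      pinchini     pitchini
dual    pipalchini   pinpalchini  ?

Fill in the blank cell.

pitpalchini

Attach number dual pal- → palchini.
Attach voice reflexive it- → itpalchini.
Attach aspect imperfective pi- → piitpalchini.
Apply vowel deletion: piitpalchini → pitpalchini.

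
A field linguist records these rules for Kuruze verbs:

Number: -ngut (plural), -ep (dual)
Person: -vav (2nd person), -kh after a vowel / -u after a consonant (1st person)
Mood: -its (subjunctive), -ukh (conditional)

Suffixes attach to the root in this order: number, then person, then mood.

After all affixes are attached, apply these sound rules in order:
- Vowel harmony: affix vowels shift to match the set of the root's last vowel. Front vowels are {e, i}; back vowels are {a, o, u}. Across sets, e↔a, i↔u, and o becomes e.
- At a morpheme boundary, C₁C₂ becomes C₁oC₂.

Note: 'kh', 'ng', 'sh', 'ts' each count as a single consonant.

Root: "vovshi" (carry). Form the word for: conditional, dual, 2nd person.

Attach number dual -ep → vovshiep.
Attach person 2nd person -vav → vovshiepvav.
Attach mood conditional -ukh → vovshiepvavukh.
Apply vowel harmony: vovshiepvavukh → vovshiepvevikh.
Apply epenthesis: vovshiepvevikh → vovshiepovevikh.

vovshiepovevikh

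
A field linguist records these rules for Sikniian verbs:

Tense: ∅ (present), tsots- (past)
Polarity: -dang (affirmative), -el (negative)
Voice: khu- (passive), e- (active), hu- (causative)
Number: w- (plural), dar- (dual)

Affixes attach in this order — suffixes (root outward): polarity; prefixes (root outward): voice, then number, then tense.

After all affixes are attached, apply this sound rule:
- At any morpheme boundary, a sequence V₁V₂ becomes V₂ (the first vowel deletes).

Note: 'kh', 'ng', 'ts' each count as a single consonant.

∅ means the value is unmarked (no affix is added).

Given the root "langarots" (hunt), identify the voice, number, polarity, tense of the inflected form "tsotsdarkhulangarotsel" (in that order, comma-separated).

passive, dual, negative, past

Segment: tsots-dar-khu-langarots-el.
voice: khu- → passive.
number: dar- → dual.
polarity: -el → negative.
tense: tsots- → past.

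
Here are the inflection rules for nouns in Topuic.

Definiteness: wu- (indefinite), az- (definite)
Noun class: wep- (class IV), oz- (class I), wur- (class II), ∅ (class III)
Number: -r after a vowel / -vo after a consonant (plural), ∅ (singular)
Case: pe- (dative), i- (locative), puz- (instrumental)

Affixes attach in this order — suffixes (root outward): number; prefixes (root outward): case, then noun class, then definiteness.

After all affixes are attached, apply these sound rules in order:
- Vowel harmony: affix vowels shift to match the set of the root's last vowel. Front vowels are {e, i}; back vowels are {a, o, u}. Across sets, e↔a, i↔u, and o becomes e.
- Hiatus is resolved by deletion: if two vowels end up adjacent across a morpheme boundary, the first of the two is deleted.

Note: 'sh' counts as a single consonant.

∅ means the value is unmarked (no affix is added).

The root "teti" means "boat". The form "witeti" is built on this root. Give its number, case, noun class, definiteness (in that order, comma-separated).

singular, locative, class III, indefinite

Segment: wu-i-teti.
number: ∅ → singular.
case: i- → locative.
noun class: ∅ → class III.
definiteness: wu- → indefinite.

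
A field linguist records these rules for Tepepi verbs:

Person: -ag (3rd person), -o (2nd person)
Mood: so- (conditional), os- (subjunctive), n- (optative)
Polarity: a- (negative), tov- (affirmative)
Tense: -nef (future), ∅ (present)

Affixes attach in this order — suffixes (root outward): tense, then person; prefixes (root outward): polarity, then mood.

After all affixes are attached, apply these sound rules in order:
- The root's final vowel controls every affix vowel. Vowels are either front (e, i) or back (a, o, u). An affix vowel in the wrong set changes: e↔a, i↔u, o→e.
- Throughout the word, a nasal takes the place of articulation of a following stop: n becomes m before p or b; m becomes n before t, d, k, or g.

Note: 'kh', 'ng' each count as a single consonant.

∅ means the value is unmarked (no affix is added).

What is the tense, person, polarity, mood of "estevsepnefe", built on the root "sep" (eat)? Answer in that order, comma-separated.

future, 2nd person, affirmative, subjunctive

Segment: os-tov-sep-nef-o.
tense: -nef → future.
person: -o → 2nd person.
polarity: tov- → affirmative.
mood: os- → subjunctive.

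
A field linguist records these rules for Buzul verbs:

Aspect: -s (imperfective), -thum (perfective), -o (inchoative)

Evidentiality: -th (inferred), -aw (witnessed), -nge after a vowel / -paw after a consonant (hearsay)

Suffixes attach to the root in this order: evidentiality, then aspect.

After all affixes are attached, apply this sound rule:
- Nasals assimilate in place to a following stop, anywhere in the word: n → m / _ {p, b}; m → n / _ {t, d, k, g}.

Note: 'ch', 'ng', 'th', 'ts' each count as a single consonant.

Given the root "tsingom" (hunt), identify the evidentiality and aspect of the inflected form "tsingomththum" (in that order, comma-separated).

Segment: tsingom-th-thum.
evidentiality: -th → inferred.
aspect: -thum → perfective.

inferred, perfective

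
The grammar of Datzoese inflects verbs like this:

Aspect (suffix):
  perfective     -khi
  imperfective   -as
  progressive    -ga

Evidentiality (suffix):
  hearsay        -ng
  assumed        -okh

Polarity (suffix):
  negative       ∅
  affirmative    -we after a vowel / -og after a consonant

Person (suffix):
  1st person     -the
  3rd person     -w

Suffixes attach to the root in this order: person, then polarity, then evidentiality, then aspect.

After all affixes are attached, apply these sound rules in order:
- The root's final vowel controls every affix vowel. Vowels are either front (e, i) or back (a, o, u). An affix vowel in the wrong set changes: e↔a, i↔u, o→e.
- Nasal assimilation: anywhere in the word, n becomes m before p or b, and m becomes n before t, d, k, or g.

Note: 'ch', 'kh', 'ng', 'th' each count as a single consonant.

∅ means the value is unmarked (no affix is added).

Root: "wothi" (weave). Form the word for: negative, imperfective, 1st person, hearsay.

Attach person 1st person -the → wothithe.
polarity = negative: zero marking, form stays wothithe.
Attach evidentiality hearsay -ng → wothitheng.
Attach aspect imperfective -as → wothithengas.
Apply vowel harmony: wothithengas → wothithenges.
Nasal assimilation: no change.

wothithenges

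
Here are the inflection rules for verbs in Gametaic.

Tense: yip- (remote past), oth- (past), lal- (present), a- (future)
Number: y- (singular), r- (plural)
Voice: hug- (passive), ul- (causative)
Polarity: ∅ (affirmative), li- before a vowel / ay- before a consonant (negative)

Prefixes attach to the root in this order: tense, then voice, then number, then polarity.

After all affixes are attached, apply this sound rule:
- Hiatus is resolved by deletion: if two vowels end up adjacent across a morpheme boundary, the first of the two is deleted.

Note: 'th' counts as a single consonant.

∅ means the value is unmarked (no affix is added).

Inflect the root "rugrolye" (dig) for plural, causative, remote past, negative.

Attach tense remote past yip- → yiprugrolye.
Attach voice causative ul- → ulyiprugrolye.
Attach number plural r- → rulyiprugrolye.
Attach polarity negative ay- (before consonant 'r') → ayrulyiprugrolye.
Vowel deletion: no change.

ayrulyiprugrolye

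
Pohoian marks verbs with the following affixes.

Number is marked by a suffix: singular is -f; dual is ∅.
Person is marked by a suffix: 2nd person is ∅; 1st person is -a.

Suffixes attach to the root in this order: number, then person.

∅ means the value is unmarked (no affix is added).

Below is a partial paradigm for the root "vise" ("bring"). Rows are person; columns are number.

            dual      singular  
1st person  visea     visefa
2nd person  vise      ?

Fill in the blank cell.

Attach number singular -f → visef.
person = 2nd person: zero marking, form stays visef.

visef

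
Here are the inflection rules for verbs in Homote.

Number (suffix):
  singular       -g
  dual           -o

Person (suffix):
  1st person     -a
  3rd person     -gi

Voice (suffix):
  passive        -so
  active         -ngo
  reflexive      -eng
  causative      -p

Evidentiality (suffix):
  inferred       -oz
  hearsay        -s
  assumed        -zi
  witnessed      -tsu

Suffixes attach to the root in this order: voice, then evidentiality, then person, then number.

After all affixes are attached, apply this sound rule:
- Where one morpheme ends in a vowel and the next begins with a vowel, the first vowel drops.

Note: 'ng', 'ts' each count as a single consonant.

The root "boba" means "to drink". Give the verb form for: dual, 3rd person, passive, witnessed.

bobasotsugo

Attach voice passive -so → bobaso.
Attach evidentiality witnessed -tsu → bobasotsu.
Attach person 3rd person -gi → bobasotsugi.
Attach number dual -o → bobasotsugio.
Apply vowel deletion: bobasotsugio → bobasotsugo.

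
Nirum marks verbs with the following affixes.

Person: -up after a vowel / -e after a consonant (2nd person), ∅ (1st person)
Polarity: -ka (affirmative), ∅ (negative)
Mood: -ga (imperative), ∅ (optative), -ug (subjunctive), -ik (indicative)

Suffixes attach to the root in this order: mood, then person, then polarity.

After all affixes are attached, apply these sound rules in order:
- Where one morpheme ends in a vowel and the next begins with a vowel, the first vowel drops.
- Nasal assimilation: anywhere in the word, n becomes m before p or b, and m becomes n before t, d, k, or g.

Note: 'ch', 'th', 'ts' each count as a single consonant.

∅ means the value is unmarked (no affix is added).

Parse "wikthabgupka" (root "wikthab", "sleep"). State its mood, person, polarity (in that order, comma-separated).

Segment: wikthab-ga-up-ka.
mood: -ga → imperative.
person: -up/e → 2nd person.
polarity: -ka → affirmative.

imperative, 2nd person, affirmative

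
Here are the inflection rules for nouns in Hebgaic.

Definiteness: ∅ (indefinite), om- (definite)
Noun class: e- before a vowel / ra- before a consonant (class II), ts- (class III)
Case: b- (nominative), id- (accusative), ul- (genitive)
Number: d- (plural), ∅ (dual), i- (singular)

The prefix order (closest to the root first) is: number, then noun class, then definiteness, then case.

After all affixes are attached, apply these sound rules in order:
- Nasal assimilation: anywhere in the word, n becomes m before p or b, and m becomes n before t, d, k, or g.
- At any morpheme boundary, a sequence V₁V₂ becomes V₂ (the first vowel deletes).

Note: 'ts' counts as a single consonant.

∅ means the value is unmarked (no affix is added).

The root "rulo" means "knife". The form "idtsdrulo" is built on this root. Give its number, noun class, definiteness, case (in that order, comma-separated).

plural, class III, indefinite, accusative

Segment: id-ts-d-rulo.
number: d- → plural.
noun class: ts- → class III.
definiteness: ∅ → indefinite.
case: id- → accusative.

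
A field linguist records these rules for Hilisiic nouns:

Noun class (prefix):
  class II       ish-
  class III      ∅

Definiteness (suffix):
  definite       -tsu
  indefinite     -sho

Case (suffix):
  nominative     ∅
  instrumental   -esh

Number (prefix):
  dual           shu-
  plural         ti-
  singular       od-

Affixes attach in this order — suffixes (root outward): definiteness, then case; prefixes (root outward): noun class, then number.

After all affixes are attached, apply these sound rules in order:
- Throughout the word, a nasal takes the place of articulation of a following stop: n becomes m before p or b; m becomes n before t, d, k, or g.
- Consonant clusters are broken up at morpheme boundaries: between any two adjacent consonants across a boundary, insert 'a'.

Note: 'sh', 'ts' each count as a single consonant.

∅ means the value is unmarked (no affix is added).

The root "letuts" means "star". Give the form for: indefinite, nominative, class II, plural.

Attach definiteness indefinite -sho → letutssho.
Attach noun class class II ish- → ishletutssho.
Attach number plural ti- → tiishletutssho.
case = nominative: zero marking, form stays tiishletutssho.
Nasal assimilation: no change.
Apply epenthesis: tiishletutssho → tiishaletutsasho.

tiishaletutsasho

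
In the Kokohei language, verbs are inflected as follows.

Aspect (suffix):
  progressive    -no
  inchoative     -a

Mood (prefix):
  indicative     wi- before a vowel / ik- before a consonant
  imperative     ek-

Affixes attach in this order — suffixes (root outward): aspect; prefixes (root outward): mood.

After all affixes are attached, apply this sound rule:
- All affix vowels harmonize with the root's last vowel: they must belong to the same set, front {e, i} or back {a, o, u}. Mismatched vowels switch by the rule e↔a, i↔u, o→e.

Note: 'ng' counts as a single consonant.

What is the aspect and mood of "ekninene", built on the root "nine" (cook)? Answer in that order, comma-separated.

Segment: ek-nine-no.
aspect: -no → progressive.
mood: ek- → imperative.

progressive, imperative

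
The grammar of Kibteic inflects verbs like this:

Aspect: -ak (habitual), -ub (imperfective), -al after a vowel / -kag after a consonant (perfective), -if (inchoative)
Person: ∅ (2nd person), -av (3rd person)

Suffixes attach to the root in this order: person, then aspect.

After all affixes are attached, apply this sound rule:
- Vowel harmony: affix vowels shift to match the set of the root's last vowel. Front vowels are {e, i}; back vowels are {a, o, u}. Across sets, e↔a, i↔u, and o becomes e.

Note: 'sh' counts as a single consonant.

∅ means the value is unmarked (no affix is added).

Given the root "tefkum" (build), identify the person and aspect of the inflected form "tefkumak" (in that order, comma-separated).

2nd person, habitual

Segment: tefkum-ak.
person: ∅ → 2nd person.
aspect: -ak → habitual.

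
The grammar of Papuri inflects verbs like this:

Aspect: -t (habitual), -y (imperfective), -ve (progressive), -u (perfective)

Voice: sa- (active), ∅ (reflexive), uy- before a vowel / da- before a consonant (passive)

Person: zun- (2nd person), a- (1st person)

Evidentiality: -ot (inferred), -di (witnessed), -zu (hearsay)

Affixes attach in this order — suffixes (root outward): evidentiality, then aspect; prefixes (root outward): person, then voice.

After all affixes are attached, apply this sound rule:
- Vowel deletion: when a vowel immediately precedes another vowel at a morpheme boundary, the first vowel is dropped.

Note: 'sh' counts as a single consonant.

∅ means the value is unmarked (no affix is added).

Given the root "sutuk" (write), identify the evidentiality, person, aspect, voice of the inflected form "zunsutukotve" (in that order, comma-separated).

inferred, 2nd person, progressive, reflexive

Segment: zun-sutuk-ot-ve.
evidentiality: -ot → inferred.
person: zun- → 2nd person.
aspect: -ve → progressive.
voice: ∅ → reflexive.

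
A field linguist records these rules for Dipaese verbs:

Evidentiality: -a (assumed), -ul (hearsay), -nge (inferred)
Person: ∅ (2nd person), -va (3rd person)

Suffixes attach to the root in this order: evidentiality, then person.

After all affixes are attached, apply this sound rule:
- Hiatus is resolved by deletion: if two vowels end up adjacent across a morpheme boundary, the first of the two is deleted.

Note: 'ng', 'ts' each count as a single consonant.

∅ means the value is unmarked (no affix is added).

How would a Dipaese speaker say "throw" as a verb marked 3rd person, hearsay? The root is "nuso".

Attach evidentiality hearsay -ul → nusoul.
Attach person 3rd person -va → nusoulva.
Apply vowel deletion: nusoulva → nusulva.

nusulva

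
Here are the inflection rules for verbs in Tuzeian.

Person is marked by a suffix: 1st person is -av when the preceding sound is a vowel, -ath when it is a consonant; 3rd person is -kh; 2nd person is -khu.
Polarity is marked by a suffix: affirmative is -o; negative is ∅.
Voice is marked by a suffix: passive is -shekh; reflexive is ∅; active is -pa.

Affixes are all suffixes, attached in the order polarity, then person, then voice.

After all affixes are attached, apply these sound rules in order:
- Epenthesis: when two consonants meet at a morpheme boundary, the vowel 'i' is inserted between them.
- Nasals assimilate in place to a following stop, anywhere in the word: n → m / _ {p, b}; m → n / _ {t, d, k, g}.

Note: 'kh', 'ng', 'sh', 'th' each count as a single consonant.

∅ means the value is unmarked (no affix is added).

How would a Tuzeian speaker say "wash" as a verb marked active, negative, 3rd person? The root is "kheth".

khethikhipa

polarity = negative: zero marking, form stays kheth.
Attach person 3rd person -kh → khethkh.
Attach voice active -pa → khethkhpa.
Apply epenthesis: khethkhpa → khethikhipa.
Nasal assimilation: no change.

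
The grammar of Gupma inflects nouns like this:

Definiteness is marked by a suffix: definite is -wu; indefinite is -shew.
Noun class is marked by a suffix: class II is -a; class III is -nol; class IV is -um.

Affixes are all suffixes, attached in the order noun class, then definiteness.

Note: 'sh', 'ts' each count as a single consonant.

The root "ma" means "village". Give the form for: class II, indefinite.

Attach noun class class II -a → maa.
Attach definiteness indefinite -shew → maashew.

maashew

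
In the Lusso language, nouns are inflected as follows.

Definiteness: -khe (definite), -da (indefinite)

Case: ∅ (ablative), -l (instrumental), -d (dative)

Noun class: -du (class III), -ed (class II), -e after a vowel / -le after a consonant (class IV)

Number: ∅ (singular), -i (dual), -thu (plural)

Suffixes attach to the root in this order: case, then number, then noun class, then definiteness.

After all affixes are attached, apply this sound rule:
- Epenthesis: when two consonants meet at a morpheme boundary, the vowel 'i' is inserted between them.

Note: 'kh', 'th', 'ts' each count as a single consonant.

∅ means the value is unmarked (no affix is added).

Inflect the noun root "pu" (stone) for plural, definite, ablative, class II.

case = ablative: zero marking, form stays pu.
Attach number plural -thu → puthu.
Attach noun class class II -ed → puthued.
Attach definiteness definite -khe → puthuedkhe.
Apply epenthesis: puthuedkhe → puthuedikhe.

puthuedikhe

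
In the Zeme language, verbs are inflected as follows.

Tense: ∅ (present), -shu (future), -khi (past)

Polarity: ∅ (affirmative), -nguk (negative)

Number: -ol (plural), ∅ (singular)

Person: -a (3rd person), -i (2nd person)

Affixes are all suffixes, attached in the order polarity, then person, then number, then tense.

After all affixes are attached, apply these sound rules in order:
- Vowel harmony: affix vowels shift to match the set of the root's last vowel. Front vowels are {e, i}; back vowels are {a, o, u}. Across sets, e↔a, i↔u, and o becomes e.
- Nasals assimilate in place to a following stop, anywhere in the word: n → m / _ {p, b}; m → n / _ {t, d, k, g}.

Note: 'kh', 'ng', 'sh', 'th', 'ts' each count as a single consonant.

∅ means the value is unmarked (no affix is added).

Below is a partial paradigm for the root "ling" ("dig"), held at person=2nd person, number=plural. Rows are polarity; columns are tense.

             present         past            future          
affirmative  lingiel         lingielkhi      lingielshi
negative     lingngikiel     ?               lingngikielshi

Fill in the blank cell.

lingngikielkhi

Attach polarity negative -nguk → lingnguk.
Attach person 2nd person -i → lingnguki.
Attach number plural -ol → lingngukiol.
Attach tense past -khi → lingngukiolkhi.
Apply vowel harmony: lingngukiolkhi → lingngikielkhi.
Nasal assimilation: no change.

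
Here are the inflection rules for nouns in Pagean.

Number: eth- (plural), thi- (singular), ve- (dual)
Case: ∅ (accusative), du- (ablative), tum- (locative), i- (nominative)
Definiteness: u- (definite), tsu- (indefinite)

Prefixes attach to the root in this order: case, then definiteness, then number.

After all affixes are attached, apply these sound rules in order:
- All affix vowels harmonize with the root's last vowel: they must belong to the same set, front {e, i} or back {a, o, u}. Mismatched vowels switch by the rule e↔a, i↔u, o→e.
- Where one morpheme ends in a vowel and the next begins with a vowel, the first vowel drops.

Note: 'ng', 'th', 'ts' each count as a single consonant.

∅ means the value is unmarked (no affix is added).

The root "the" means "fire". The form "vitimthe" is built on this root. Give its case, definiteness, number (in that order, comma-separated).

locative, definite, dual

Segment: ve-u-tum-the.
case: tum- → locative.
definiteness: u- → definite.
number: ve- → dual.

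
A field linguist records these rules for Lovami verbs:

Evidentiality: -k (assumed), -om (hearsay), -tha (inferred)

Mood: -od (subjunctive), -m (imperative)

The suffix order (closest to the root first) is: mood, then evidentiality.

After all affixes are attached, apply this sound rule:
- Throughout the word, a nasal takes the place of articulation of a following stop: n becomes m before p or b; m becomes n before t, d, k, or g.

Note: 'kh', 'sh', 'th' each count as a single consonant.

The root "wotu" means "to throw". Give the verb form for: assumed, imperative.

wotunk

Attach mood imperative -m → wotum.
Attach evidentiality assumed -k → wotumk.
Apply nasal assimilation: wotumk → wotunk.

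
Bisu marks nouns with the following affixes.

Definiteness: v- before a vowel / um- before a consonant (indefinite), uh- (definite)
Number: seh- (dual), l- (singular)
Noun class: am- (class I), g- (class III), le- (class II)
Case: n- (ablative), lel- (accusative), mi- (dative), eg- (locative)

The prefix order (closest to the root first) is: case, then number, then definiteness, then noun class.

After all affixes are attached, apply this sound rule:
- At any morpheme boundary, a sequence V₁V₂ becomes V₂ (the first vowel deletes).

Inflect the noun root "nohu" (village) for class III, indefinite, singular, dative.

gumlminohu

Attach case dative mi- → minohu.
Attach number singular l- → lminohu.
Attach definiteness indefinite um- (before consonant 'l') → umlminohu.
Attach noun class class III g- → gumlminohu.
Vowel deletion: no change.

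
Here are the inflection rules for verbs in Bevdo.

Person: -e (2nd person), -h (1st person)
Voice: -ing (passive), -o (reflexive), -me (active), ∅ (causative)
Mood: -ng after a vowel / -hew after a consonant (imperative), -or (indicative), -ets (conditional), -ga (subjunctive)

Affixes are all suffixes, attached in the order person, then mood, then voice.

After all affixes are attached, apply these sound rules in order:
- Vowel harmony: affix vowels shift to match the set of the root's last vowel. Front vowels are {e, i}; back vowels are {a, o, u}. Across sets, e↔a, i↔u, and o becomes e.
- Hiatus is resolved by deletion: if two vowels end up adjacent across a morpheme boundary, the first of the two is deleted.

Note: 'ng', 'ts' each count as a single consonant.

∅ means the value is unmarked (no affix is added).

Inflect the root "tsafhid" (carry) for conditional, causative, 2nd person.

Attach person 2nd person -e → tsafhide.
Attach mood conditional -ets → tsafhideets.
voice = causative: zero marking, form stays tsafhideets.
Vowel harmony: no change.
Apply vowel deletion: tsafhideets → tsafhidets.

tsafhidets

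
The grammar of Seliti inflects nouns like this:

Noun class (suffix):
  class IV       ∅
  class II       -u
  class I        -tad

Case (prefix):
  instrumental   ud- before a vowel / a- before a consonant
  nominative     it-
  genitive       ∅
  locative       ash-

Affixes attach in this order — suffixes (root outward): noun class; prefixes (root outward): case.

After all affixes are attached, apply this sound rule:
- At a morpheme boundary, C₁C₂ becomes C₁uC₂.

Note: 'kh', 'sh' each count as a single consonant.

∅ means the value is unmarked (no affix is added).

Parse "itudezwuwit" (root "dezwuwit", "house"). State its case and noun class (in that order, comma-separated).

Segment: it-dezwuwit.
case: it- → nominative.
noun class: ∅ → class IV.

nominative, class IV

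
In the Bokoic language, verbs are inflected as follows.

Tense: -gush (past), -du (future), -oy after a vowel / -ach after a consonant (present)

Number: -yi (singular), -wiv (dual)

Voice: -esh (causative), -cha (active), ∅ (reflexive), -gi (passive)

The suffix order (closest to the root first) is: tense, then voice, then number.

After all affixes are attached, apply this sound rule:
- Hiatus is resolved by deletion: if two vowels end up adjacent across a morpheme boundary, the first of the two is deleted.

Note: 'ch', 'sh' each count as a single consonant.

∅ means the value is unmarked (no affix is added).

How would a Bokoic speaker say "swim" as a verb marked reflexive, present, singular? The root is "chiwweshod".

Attach tense present -ach (after consonant 'd') → chiwweshodach.
voice = reflexive: zero marking, form stays chiwweshodach.
Attach number singular -yi → chiwweshodachyi.
Vowel deletion: no change.

chiwweshodachyi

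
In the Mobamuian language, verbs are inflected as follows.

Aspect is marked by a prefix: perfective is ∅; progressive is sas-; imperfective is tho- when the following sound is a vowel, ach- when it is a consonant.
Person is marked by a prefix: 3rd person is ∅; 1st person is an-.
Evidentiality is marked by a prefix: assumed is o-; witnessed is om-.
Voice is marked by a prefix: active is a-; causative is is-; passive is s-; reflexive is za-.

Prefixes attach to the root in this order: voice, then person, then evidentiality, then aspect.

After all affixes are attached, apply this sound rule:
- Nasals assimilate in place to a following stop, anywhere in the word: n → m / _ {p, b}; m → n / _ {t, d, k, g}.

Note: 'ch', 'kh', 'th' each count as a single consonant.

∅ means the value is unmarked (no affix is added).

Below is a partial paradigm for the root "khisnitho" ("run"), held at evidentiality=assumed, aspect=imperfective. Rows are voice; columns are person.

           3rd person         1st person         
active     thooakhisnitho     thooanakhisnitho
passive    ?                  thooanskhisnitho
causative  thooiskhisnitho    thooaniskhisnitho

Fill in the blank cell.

thooskhisnitho

Attach voice passive s- → skhisnitho.
person = 3rd person: zero marking, form stays skhisnitho.
Attach evidentiality assumed o- → oskhisnitho.
Attach aspect imperfective tho- (before vowel 'o') → thooskhisnitho.
Nasal assimilation: no change.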